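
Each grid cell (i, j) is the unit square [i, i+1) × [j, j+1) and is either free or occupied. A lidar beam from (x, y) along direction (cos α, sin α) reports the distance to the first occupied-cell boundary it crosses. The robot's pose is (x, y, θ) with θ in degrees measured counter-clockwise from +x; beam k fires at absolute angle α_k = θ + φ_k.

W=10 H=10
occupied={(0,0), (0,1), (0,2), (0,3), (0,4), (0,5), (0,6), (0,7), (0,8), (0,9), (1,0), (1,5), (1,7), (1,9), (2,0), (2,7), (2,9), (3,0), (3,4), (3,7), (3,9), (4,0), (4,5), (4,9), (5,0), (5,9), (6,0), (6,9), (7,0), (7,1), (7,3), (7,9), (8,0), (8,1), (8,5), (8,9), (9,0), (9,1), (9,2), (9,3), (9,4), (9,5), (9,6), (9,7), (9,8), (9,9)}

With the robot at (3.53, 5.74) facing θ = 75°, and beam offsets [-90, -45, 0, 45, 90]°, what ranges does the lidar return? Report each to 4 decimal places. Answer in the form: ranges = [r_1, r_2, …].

beam 1: φ=-90°, α=345°
  dir = (cos 345°, sin 345°) = (0.9659, -0.2588); from cell (3,5)
  next x-line at t=0.4866, next y-line at t=2.8591; Δt_x=1.0353, Δt_y=3.8637
    x: enter (4,5) at t=0.4866 ← occupied
  → r_1 = 0.4866
beam 2: φ=-45°, α=30°
  dir = (cos 30°, sin 30°) = (0.8660, 0.5000); from cell (3,5)
  next x-line at t=0.5427, next y-line at t=0.5200; Δt_x=1.1547, Δt_y=2.0000
    y: enter (3,6) at t=0.5200
    x: enter (4,6) at t=0.5427
    x: enter (5,6) at t=1.6974
    y: enter (5,7) at t=2.5200
    x: enter (6,7) at t=2.8521
    x: enter (7,7) at t=4.0068
    y: enter (7,8) at t=4.5200
    x: enter (8,8) at t=5.1615
    x: enter (9,8) at t=6.3162 ← occupied
  → r_2 = 6.3162
beam 3: φ=0°, α=75°
  dir = (cos 75°, sin 75°) = (0.2588, 0.9659); from cell (3,5)
  next x-line at t=1.8159, next y-line at t=0.2692; Δt_x=3.8637, Δt_y=1.0353
    y: enter (3,6) at t=0.2692
    y: enter (3,7) at t=1.3044 ← occupied
  → r_3 = 1.3044
beam 4: φ=45°, α=120°
  dir = (cos 120°, sin 120°) = (-0.5000, 0.8660); from cell (3,5)
  next x-line at t=1.0600, next y-line at t=0.3002; Δt_x=2.0000, Δt_y=1.1547
    y: enter (3,6) at t=0.3002
    x: enter (2,6) at t=1.0600
    y: enter (2,7) at t=1.4549 ← occupied
  → r_4 = 1.4549
beam 5: φ=90°, α=165°
  dir = (cos 165°, sin 165°) = (-0.9659, 0.2588); from cell (3,5)
  next x-line at t=0.5487, next y-line at t=1.0046; Δt_x=1.0353, Δt_y=3.8637
    x: enter (2,5) at t=0.5487
    y: enter (2,6) at t=1.0046
    x: enter (1,6) at t=1.5840
    x: enter (0,6) at t=2.6192 ← occupied
  → r_5 = 2.6192

ranges = [0.4866, 6.3162, 1.3044, 1.4549, 2.6192]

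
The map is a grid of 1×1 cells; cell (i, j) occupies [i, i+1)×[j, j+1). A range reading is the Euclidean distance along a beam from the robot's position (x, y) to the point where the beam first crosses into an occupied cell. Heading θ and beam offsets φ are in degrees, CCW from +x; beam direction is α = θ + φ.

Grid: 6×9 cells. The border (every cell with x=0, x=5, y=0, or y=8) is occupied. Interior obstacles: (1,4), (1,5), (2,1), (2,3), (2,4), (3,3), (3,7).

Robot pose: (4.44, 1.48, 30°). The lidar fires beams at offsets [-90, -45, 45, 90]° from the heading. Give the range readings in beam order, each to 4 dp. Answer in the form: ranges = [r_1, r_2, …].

ranges = [0.5543, 0.5798, 2.1637, 1.7551]

beam 1: φ=-90°, α=300°
  direction (0.5000, -0.8660); cell (4,1); t to first gridline: x 1.1200, y 0.5543 (then +2.0000 / +1.1547)
    (4,0) via y @ 0.5543  # hit
  → r_1 = 0.5543
beam 2: φ=-45°, α=345°
  direction (0.9659, -0.2588); cell (4,1); t to first gridline: x 0.5798, y 1.8546 (then +1.0353 / +3.8637)
    (5,1) via x @ 0.5798  # hit
  → r_2 = 0.5798
beam 3: φ=45°, α=75°
  direction (0.2588, 0.9659); cell (4,1); t to first gridline: x 2.1637, y 0.5383 (then +3.8637 / +1.0353)
    (4,2) via y @ 0.5383
    (4,3) via y @ 1.5736
    (5,3) via x @ 2.1637  # hit
  → r_3 = 2.1637
beam 4: φ=90°, α=120°
  direction (-0.5000, 0.8660); cell (4,1); t to first gridline: x 0.8800, y 0.6004 (then +2.0000 / +1.1547)
    (4,2) via y @ 0.6004
    (3,2) via x @ 0.8800
    (3,3) via y @ 1.7551  # hit
  → r_4 = 1.7551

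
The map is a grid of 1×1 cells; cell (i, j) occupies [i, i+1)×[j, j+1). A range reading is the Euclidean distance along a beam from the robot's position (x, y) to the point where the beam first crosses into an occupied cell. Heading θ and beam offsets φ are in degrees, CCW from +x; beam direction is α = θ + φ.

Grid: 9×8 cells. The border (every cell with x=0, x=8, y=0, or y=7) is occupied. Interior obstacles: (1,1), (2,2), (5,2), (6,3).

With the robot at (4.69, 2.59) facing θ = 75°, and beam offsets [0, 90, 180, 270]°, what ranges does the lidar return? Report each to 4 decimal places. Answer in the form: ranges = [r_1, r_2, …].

ranges = [4.5656, 3.8202, 1.6461, 0.3209]

beam 1: φ=0°, α=75°
  direction (0.2588, 0.9659); cell (4,2); t to first gridline: x 1.1977, y 0.4245 (then +3.8637 / +1.0353)
    (4,3) via y @ 0.4245
    (5,3) via x @ 1.1977
    (5,4) via y @ 1.4597
    (5,5) via y @ 2.4950
    (5,6) via y @ 3.5303
    (5,7) via y @ 4.5656  # hit
  → r_1 = 4.5656
beam 2: φ=90°, α=165°
  direction (-0.9659, 0.2588); cell (4,2); t to first gridline: x 0.7143, y 1.5841 (then +1.0353 / +3.8637)
    (3,2) via x @ 0.7143
    (3,3) via y @ 1.5841
    (2,3) via x @ 1.7496
    (1,3) via x @ 2.7849
    (0,3) via x @ 3.8202  # hit
  → r_2 = 3.8202
beam 3: φ=180°, α=255°
  direction (-0.2588, -0.9659); cell (4,2); t to first gridline: x 2.6660, y 0.6108 (then +3.8637 / +1.0353)
    (4,1) via y @ 0.6108
    (4,0) via y @ 1.6461  # hit
  → r_3 = 1.6461
beam 4: φ=270°, α=345°
  direction (0.9659, -0.2588); cell (4,2); t to first gridline: x 0.3209, y 2.2796 (then +1.0353 / +3.8637)
    (5,2) via x @ 0.3209  # hit
  → r_4 = 0.3209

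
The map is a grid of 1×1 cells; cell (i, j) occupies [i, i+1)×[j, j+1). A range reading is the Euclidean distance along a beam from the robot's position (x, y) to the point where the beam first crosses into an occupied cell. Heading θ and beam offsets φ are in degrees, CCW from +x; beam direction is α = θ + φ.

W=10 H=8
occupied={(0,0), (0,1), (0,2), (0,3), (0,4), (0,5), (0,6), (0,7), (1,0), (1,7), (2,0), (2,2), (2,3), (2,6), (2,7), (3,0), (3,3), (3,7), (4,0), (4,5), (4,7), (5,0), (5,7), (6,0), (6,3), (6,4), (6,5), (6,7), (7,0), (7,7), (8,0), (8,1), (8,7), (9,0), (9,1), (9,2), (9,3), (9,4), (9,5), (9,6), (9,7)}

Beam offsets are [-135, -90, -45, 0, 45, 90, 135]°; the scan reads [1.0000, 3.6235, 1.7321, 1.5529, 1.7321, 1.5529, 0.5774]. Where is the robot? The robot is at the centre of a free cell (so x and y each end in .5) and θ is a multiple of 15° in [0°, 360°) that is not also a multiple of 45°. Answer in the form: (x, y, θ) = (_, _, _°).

The pose lattice has 39·16 = 624 candidates. Test each by forward raycasting.
  (2.5, 1.5, 195°): beam 1 = 0.5774 ≠ 1.0000 ✗
  (3.5, 5.5, 255°): beam 2 = 2.5882 ≠ 3.6235 ✗
  (3.5, 6.5, 150°): beam 1 = 1.9319 ≠ 1.0000 ✗
  (3.5, 2.5, 150°): beam 1 = 2.5882 ≠ 1.0000 ✗
  …
  (7.5, 5.5, 15°): r_1=1.0000, r_2=3.6235, r_3=1.7321, r_4=1.5529, r_5=1.7321, r_6=1.5529, r_7=0.5774 — all match ✓
Unique over the lattice → pose = (7.5, 5.5, 15°).

(x, y, θ) = (7.5, 5.5, 15°)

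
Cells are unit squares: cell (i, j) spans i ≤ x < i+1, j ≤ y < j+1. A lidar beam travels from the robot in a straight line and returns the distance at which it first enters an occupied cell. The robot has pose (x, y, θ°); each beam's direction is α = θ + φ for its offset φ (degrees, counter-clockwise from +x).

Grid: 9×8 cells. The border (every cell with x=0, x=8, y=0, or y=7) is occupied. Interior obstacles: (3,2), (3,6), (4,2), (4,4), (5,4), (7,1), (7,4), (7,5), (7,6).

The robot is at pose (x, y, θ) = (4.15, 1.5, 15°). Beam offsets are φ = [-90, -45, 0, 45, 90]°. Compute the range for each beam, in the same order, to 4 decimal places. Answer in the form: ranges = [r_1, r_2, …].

beam 1: φ=-90°, α=285°
  cosα=0.2588 sinα=-0.9659 | (4,1) | tMaxX 3.2841 tMaxY 0.5176 | tΔX 3.8637 tΔY 1.0353
    t=0.5176 [y] (4,0) — stop
  → r_1 = 0.5176
beam 2: φ=-45°, α=330°
  cosα=0.8660 sinα=-0.5000 | (4,1) | tMaxX 0.9815 tMaxY 1.0000 | tΔX 1.1547 tΔY 2.0000
    t=0.9815 [x] (5,1)
    t=1.0000 [y] (5,0) — stop
  → r_2 = 1.0000
beam 3: φ=0°, α=15°
  cosα=0.9659 sinα=0.2588 | (4,1) | tMaxX 0.8800 tMaxY 1.9319 | tΔX 1.0353 tΔY 3.8637
    t=0.8800 [x] (5,1)
    t=1.9153 [x] (6,1)
    t=1.9319 [y] (6,2)
    t=2.9505 [x] (7,2)
    t=3.9858 [x] (8,2) — stop
  → r_3 = 3.9858
beam 4: φ=45°, α=60°
  cosα=0.5000 sinα=0.8660 | (4,1) | tMaxX 1.7000 tMaxY 0.5774 | tΔX 2.0000 tΔY 1.1547
    t=0.5774 [y] (4,2) — stop
  → r_4 = 0.5774
beam 5: φ=90°, α=105°
  cosα=-0.2588 sinα=0.9659 | (4,1) | tMaxX 0.5796 tMaxY 0.5176 | tΔX 3.8637 tΔY 1.0353
    t=0.5176 [y] (4,2) — stop
  → r_5 = 0.5176

ranges = [0.5176, 1.0000, 3.9858, 0.5774, 0.5176]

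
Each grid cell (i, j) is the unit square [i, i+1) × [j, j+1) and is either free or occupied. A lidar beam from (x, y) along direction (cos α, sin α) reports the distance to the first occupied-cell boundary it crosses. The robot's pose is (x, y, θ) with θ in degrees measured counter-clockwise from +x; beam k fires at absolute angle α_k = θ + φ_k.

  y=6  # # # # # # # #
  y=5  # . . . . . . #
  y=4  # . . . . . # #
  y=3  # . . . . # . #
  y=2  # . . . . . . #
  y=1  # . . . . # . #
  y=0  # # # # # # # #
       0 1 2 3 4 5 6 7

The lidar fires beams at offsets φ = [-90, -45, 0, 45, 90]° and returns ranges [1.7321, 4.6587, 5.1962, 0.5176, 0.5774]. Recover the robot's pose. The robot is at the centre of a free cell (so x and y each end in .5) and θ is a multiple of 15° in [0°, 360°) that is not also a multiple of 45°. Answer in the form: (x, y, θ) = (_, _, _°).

(x, y, θ) = (5.5, 4.5, 210°)

Enumerate (i+0.5, j+0.5, θ) over the 27 free cells and 16 admissible headings. For each, cast all 5 beams and compare to the given ranges.
  (3.5, 4.5, 105°): beam 1 = 3.6235 ≠ 1.7321 ✗
  (1.5, 1.5, 60°): beam 1 = 1.0000 ≠ 1.7321 ✗
  (5.5, 5.5, 15°): beam 1 = 1.5529 ≠ 1.7321 ✗
  (1.5, 3.5, 165°): beam 1 = 2.5882 ≠ 1.7321 ✗
  …
  (5.5, 4.5, 210°): r_1=1.7321, r_2=4.6587, r_3=5.1962, r_4=0.5176, r_5=0.5774 — all match ✓
No second candidate reproduces the full scan.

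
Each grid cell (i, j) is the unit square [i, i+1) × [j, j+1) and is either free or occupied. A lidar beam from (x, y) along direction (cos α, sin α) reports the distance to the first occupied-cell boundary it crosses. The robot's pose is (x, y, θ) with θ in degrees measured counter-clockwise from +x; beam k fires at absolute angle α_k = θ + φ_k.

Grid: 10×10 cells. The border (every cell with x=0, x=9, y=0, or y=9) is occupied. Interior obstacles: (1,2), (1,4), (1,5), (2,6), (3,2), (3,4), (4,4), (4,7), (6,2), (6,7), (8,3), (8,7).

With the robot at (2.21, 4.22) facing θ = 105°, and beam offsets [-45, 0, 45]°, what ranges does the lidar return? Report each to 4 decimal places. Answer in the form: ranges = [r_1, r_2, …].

ranges = [3.5800, 0.8114, 0.2425]

beam 1: φ=-45°, α=60°
  dir = (cos 60°, sin 60°) = (0.5000, 0.8660); from cell (2,4)
  next x-line at t=1.5800, next y-line at t=0.9007; Δt_x=2.0000, Δt_y=1.1547
    y: enter (2,5) at t=0.9007
    x: enter (3,5) at t=1.5800
    y: enter (3,6) at t=2.0554
    y: enter (3,7) at t=3.2101
    x: enter (4,7) at t=3.5800 ← occupied
  → r_1 = 3.5800
beam 2: φ=0°, α=105°
  dir = (cos 105°, sin 105°) = (-0.2588, 0.9659); from cell (2,4)
  next x-line at t=0.8114, next y-line at t=0.8075; Δt_x=3.8637, Δt_y=1.0353
    y: enter (2,5) at t=0.8075
    x: enter (1,5) at t=0.8114 ← occupied
  → r_2 = 0.8114
beam 3: φ=45°, α=150°
  dir = (cos 150°, sin 150°) = (-0.8660, 0.5000); from cell (2,4)
  next x-line at t=0.2425, next y-line at t=1.5600; Δt_x=1.1547, Δt_y=2.0000
    x: enter (1,4) at t=0.2425 ← occupied
  → r_3 = 0.2425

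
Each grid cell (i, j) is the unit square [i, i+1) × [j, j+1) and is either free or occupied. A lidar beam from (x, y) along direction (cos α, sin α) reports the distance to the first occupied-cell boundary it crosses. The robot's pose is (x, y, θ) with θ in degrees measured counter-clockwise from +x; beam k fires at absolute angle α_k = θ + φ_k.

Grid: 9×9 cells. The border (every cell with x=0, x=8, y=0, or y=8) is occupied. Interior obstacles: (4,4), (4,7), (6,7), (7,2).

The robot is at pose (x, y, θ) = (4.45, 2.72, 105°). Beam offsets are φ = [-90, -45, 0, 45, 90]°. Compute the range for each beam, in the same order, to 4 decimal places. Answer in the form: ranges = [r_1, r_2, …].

beam 1: φ=-90°, α=15°
  direction (0.9659, 0.2588); cell (4,2); t to first gridline: x 0.5694, y 1.0818 (then +1.0353 / +3.8637)
    (5,2) via x @ 0.5694
    (5,3) via y @ 1.0818
    (6,3) via x @ 1.6047
    (7,3) via x @ 2.6400
    (8,3) via x @ 3.6752  # hit
  → r_1 = 3.6752
beam 2: φ=-45°, α=60°
  direction (0.5000, 0.8660); cell (4,2); t to first gridline: x 1.1000, y 0.3233 (then +2.0000 / +1.1547)
    (4,3) via y @ 0.3233
    (5,3) via x @ 1.1000
    (5,4) via y @ 1.4780
    (5,5) via y @ 2.6327
    (6,5) via x @ 3.1000
    (6,6) via y @ 3.7874
    (6,7) via y @ 4.9421  # hit
  → r_2 = 4.9421
beam 3: φ=0°, α=105°
  direction (-0.2588, 0.9659); cell (4,2); t to first gridline: x 1.7387, y 0.2899 (then +3.8637 / +1.0353)
    (4,3) via y @ 0.2899
    (4,4) via y @ 1.3252  # hit
  → r_3 = 1.3252
beam 4: φ=45°, α=150°
  direction (-0.8660, 0.5000); cell (4,2); t to first gridline: x 0.5196, y 0.5600 (then +1.1547 / +2.0000)
    (3,2) via x @ 0.5196
    (3,3) via y @ 0.5600
    (2,3) via x @ 1.6743
    (2,4) via y @ 2.5600
    (1,4) via x @ 2.8290
    (0,4) via x @ 3.9837  # hit
  → r_4 = 3.9837
beam 5: φ=90°, α=195°
  direction (-0.9659, -0.2588); cell (4,2); t to first gridline: x 0.4659, y 2.7819 (then +1.0353 / +3.8637)
    (3,2) via x @ 0.4659
    (2,2) via x @ 1.5012
    (1,2) via x @ 2.5364
    (1,1) via y @ 2.7819
    (0,1) via x @ 3.5717  # hit
  → r_5 = 3.5717

ranges = [3.6752, 4.9421, 1.3252, 3.9837, 3.5717]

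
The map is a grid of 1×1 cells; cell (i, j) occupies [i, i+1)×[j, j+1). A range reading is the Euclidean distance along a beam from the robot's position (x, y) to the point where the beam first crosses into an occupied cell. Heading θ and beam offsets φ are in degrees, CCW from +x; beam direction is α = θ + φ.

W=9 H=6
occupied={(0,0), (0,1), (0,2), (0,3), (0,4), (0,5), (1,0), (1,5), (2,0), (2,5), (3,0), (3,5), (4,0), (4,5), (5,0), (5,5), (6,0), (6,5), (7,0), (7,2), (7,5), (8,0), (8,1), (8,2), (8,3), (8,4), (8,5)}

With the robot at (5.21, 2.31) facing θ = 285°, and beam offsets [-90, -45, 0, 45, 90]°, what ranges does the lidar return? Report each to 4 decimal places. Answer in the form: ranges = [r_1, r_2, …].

ranges = [4.3585, 1.5127, 1.3562, 2.6200, 1.8531]

beam 1: φ=-90°, α=195°
  dir = (cos 195°, sin 195°) = (-0.9659, -0.2588); from cell (5,2)
  next x-line at t=0.2174, next y-line at t=1.1977; Δt_x=1.0353, Δt_y=3.8637
    x: enter (4,2) at t=0.2174
    y: enter (4,1) at t=1.1977
    x: enter (3,1) at t=1.2527
    x: enter (2,1) at t=2.2880
    x: enter (1,1) at t=3.3232
    x: enter (0,1) at t=4.3585 ← occupied
  → r_1 = 4.3585
beam 2: φ=-45°, α=240°
  dir = (cos 240°, sin 240°) = (-0.5000, -0.8660); from cell (5,2)
  next x-line at t=0.4200, next y-line at t=0.3580; Δt_x=2.0000, Δt_y=1.1547
    y: enter (5,1) at t=0.3580
    x: enter (4,1) at t=0.4200
    y: enter (4,0) at t=1.5127 ← occupied
  → r_2 = 1.5127
beam 3: φ=0°, α=285°
  dir = (cos 285°, sin 285°) = (0.2588, -0.9659); from cell (5,2)
  next x-line at t=3.0523, next y-line at t=0.3209; Δt_x=3.8637, Δt_y=1.0353
    y: enter (5,1) at t=0.3209
    y: enter (5,0) at t=1.3562 ← occupied
  → r_3 = 1.3562
beam 4: φ=45°, α=330°
  dir = (cos 330°, sin 330°) = (0.8660, -0.5000); from cell (5,2)
  next x-line at t=0.9122, next y-line at t=0.6200; Δt_x=1.1547, Δt_y=2.0000
    y: enter (5,1) at t=0.6200
    x: enter (6,1) at t=0.9122
    x: enter (7,1) at t=2.0669
    y: enter (7,0) at t=2.6200 ← occupied
  → r_4 = 2.6200
beam 5: φ=90°, α=15°
  dir = (cos 15°, sin 15°) = (0.9659, 0.2588); from cell (5,2)
  next x-line at t=0.8179, next y-line at t=2.6660; Δt_x=1.0353, Δt_y=3.8637
    x: enter (6,2) at t=0.8179
    x: enter (7,2) at t=1.8531 ← occupied
  → r_5 = 1.8531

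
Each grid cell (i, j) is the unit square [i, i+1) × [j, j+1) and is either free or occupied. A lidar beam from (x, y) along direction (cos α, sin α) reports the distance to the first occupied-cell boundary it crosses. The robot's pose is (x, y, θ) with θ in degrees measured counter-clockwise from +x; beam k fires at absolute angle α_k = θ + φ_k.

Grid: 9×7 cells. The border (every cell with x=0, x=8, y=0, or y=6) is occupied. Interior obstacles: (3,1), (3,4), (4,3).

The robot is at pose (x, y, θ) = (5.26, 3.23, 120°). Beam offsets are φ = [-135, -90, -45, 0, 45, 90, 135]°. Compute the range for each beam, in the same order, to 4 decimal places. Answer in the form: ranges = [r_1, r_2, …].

ranges = [2.8367, 3.1639, 2.8677, 0.5200, 0.2692, 0.3002, 2.3087]

beam 1: φ=-135°, α=345°
  dir = (cos 345°, sin 345°) = (0.9659, -0.2588); from cell (5,3)
  next x-line at t=0.7661, next y-line at t=0.8887; Δt_x=1.0353, Δt_y=3.8637
    x: enter (6,3) at t=0.7661
    y: enter (6,2) at t=0.8887
    x: enter (7,2) at t=1.8014
    x: enter (8,2) at t=2.8367 ← occupied
  → r_1 = 2.8367
beam 2: φ=-90°, α=30°
  dir = (cos 30°, sin 30°) = (0.8660, 0.5000); from cell (5,3)
  next x-line at t=0.8545, next y-line at t=1.5400; Δt_x=1.1547, Δt_y=2.0000
    x: enter (6,3) at t=0.8545
    y: enter (6,4) at t=1.5400
    x: enter (7,4) at t=2.0092
    x: enter (8,4) at t=3.1639 ← occupied
  → r_2 = 3.1639
beam 3: φ=-45°, α=75°
  dir = (cos 75°, sin 75°) = (0.2588, 0.9659); from cell (5,3)
  next x-line at t=2.8591, next y-line at t=0.7972; Δt_x=3.8637, Δt_y=1.0353
    y: enter (5,4) at t=0.7972
    y: enter (5,5) at t=1.8324
    x: enter (6,5) at t=2.8591
    y: enter (6,6) at t=2.8677 ← occupied
  → r_3 = 2.8677
beam 4: φ=0°, α=120°
  dir = (cos 120°, sin 120°) = (-0.5000, 0.8660); from cell (5,3)
  next x-line at t=0.5200, next y-line at t=0.8891; Δt_x=2.0000, Δt_y=1.1547
    x: enter (4,3) at t=0.5200 ← occupied
  → r_4 = 0.5200
beam 5: φ=45°, α=165°
  dir = (cos 165°, sin 165°) = (-0.9659, 0.2588); from cell (5,3)
  next x-line at t=0.2692, next y-line at t=2.9751; Δt_x=1.0353, Δt_y=3.8637
    x: enter (4,3) at t=0.2692 ← occupied
  → r_5 = 0.2692
beam 6: φ=90°, α=210°
  dir = (cos 210°, sin 210°) = (-0.8660, -0.5000); from cell (5,3)
  next x-line at t=0.3002, next y-line at t=0.4600; Δt_x=1.1547, Δt_y=2.0000
    x: enter (4,3) at t=0.3002 ← occupied
  → r_6 = 0.3002
beam 7: φ=135°, α=255°
  dir = (cos 255°, sin 255°) = (-0.2588, -0.9659); from cell (5,3)
  next x-line at t=1.0046, next y-line at t=0.2381; Δt_x=3.8637, Δt_y=1.0353
    y: enter (5,2) at t=0.2381
    x: enter (4,2) at t=1.0046
    y: enter (4,1) at t=1.2734
    y: enter (4,0) at t=2.3087 ← occupied
  → r_7 = 2.3087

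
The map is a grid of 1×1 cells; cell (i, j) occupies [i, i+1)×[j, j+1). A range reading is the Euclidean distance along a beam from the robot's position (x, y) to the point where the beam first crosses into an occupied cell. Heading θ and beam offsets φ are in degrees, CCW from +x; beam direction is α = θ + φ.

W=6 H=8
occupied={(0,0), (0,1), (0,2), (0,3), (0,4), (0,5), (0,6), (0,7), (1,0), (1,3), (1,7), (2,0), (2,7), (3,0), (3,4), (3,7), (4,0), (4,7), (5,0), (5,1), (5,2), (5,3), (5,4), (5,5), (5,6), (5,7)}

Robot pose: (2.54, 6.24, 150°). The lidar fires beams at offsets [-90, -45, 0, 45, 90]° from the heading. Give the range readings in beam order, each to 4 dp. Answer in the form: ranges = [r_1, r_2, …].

ranges = [0.8776, 0.7868, 1.5200, 1.5943, 2.5865]

beam 1: φ=-90°, α=60°
  d=(0.5000,0.8660)  start (2,6)  tX=0.9200 tY=0.8776  stride 1/|dx|=2.0000 1/|dy|=1.1547
    cross y-line → (2,7), t=0.8776 (wall)
  → r_1 = 0.8776
beam 2: φ=-45°, α=105°
  d=(-0.2588,0.9659)  start (2,6)  tX=2.0864 tY=0.7868  stride 1/|dx|=3.8637 1/|dy|=1.0353
    cross y-line → (2,7), t=0.7868 (wall)
  → r_2 = 0.7868
beam 3: φ=0°, α=150°
  d=(-0.8660,0.5000)  start (2,6)  tX=0.6235 tY=1.5200  stride 1/|dx|=1.1547 1/|dy|=2.0000
    cross x-line → (1,6), t=0.6235
    cross y-line → (1,7), t=1.5200 (wall)
  → r_3 = 1.5200
beam 4: φ=45°, α=195°
  d=(-0.9659,-0.2588)  start (2,6)  tX=0.5590 tY=0.9273  stride 1/|dx|=1.0353 1/|dy|=3.8637
    cross x-line → (1,6), t=0.5590
    cross y-line → (1,5), t=0.9273
    cross x-line → (0,5), t=1.5943 (wall)
  → r_4 = 1.5943
beam 5: φ=90°, α=240°
  d=(-0.5000,-0.8660)  start (2,6)  tX=1.0800 tY=0.2771  stride 1/|dx|=2.0000 1/|dy|=1.1547
    cross y-line → (2,5), t=0.2771
    cross x-line → (1,5), t=1.0800
    cross y-line → (1,4), t=1.4318
    cross y-line → (1,3), t=2.5865 (wall)
  → r_5 = 2.5865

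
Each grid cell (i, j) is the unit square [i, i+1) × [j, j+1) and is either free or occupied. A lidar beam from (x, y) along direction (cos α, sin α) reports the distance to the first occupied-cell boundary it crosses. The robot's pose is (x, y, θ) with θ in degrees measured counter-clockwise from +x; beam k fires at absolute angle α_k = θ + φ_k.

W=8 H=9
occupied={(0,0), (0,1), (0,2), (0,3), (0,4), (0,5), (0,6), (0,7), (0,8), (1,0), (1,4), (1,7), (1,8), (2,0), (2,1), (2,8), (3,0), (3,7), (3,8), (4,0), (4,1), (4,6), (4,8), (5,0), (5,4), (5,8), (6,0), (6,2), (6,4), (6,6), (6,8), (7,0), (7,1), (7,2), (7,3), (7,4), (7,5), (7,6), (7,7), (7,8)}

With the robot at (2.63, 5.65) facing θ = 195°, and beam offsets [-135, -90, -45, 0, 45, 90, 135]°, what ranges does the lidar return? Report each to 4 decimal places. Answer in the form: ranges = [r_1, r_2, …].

ranges = [1.5588, 2.4329, 1.8822, 1.6875, 1.2600, 4.8140, 2.7366]

beam 1: φ=-135°, α=60°
  dir = (cos 60°, sin 60°) = (0.5000, 0.8660); from cell (2,5)
  next x-line at t=0.7400, next y-line at t=0.4041; Δt_x=2.0000, Δt_y=1.1547
    y: enter (2,6) at t=0.4041
    x: enter (3,6) at t=0.7400
    y: enter (3,7) at t=1.5588 ← occupied
  → r_1 = 1.5588
beam 2: φ=-90°, α=105°
  dir = (cos 105°, sin 105°) = (-0.2588, 0.9659); from cell (2,5)
  next x-line at t=2.4341, next y-line at t=0.3623; Δt_x=3.8637, Δt_y=1.0353
    y: enter (2,6) at t=0.3623
    y: enter (2,7) at t=1.3976
    y: enter (2,8) at t=2.4329 ← occupied
  → r_2 = 2.4329
beam 3: φ=-45°, α=150°
  dir = (cos 150°, sin 150°) = (-0.8660, 0.5000); from cell (2,5)
  next x-line at t=0.7275, next y-line at t=0.7000; Δt_x=1.1547, Δt_y=2.0000
    y: enter (2,6) at t=0.7000
    x: enter (1,6) at t=0.7275
    x: enter (0,6) at t=1.8822 ← occupied
  → r_3 = 1.8822
beam 4: φ=0°, α=195°
  dir = (cos 195°, sin 195°) = (-0.9659, -0.2588); from cell (2,5)
  next x-line at t=0.6522, next y-line at t=2.5114; Δt_x=1.0353, Δt_y=3.8637
    x: enter (1,5) at t=0.6522
    x: enter (0,5) at t=1.6875 ← occupied
  → r_4 = 1.6875
beam 5: φ=45°, α=240°
  dir = (cos 240°, sin 240°) = (-0.5000, -0.8660); from cell (2,5)
  next x-line at t=1.2600, next y-line at t=0.7506; Δt_x=2.0000, Δt_y=1.1547
    y: enter (2,4) at t=0.7506
    x: enter (1,4) at t=1.2600 ← occupied
  → r_5 = 1.2600
beam 6: φ=90°, α=285°
  dir = (cos 285°, sin 285°) = (0.2588, -0.9659); from cell (2,5)
  next x-line at t=1.4296, next y-line at t=0.6729; Δt_x=3.8637, Δt_y=1.0353
    y: enter (2,4) at t=0.6729
    x: enter (3,4) at t=1.4296
    y: enter (3,3) at t=1.7082
    y: enter (3,2) at t=2.7435
    y: enter (3,1) at t=3.7788
    y: enter (3,0) at t=4.8140 ← occupied
  → r_6 = 4.8140
beam 7: φ=135°, α=330°
  dir = (cos 330°, sin 330°) = (0.8660, -0.5000); from cell (2,5)
  next x-line at t=0.4272, next y-line at t=1.3000; Δt_x=1.1547, Δt_y=2.0000
    x: enter (3,5) at t=0.4272
    y: enter (3,4) at t=1.3000
    x: enter (4,4) at t=1.5819
    x: enter (5,4) at t=2.7366 ← occupied
  → r_7 = 2.7366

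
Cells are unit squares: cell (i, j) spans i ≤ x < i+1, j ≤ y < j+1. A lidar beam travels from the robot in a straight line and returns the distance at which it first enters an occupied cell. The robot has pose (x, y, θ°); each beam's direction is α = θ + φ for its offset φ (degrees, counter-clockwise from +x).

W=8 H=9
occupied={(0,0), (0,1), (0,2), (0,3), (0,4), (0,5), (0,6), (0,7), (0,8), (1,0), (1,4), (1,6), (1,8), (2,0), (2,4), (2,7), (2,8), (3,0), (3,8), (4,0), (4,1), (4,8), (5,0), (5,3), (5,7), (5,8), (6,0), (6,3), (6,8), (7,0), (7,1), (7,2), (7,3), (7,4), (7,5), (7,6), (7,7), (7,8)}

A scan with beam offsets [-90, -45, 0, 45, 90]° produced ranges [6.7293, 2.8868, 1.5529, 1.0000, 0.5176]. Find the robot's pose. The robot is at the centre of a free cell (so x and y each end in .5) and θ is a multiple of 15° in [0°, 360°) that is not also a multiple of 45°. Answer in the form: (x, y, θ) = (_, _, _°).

(x, y, θ) = (2.5, 1.5, 165°)

Candidates: 34 free-cell centres × 16 headings = 544 poses. Raycast each; keep the one whose scan matches to 4 dp.
  (4.5, 3.5, 30°): beam 1 = 2.8868 ≠ 6.7293 ✗
  (5.5, 5.5, 75°): beam 1 = 1.5529 ≠ 6.7293 ✗
  (5.5, 1.5, 285°): beam 1 = 0.5176 ≠ 6.7293 ✗
  (1.5, 1.5, 255°): beam 1 = 0.5176 ≠ 6.7293 ✗
  …
  (2.5, 1.5, 165°): r_1=6.7293, r_2=2.8868, r_3=1.5529, r_4=1.0000, r_5=0.5176 — all match ✓
No second candidate reproduces the full scan.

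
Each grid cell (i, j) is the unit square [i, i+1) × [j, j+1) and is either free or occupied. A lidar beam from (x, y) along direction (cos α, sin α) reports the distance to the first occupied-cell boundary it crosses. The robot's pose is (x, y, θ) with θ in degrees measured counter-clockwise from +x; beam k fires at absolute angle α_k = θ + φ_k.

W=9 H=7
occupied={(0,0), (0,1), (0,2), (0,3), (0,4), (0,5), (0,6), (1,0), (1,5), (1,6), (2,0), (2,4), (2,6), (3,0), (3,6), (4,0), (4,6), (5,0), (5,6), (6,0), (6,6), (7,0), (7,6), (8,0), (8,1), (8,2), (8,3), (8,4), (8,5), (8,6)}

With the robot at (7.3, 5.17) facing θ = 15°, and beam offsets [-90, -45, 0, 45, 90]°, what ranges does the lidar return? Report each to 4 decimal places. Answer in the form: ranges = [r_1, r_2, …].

ranges = [2.7046, 0.8083, 0.7247, 0.9584, 0.8593]

beam 1: φ=-90°, α=285°
  d=(0.2588,-0.9659)  start (7,5)  tX=2.7046 tY=0.1760  stride 1/|dx|=3.8637 1/|dy|=1.0353
    cross y-line → (7,4), t=0.1760
    cross y-line → (7,3), t=1.2113
    cross y-line → (7,2), t=2.2465
    cross x-line → (8,2), t=2.7046 (wall)
  → r_1 = 2.7046
beam 2: φ=-45°, α=330°
  d=(0.8660,-0.5000)  start (7,5)  tX=0.8083 tY=0.3400  stride 1/|dx|=1.1547 1/|dy|=2.0000
    cross y-line → (7,4), t=0.3400
    cross x-line → (8,4), t=0.8083 (wall)
  → r_2 = 0.8083
beam 3: φ=0°, α=15°
  d=(0.9659,0.2588)  start (7,5)  tX=0.7247 tY=3.2069  stride 1/|dx|=1.0353 1/|dy|=3.8637
    cross x-line → (8,5), t=0.7247 (wall)
  → r_3 = 0.7247
beam 4: φ=45°, α=60°
  d=(0.5000,0.8660)  start (7,5)  tX=1.4000 tY=0.9584  stride 1/|dx|=2.0000 1/|dy|=1.1547
    cross y-line → (7,6), t=0.9584 (wall)
  → r_4 = 0.9584
beam 5: φ=90°, α=105°
  d=(-0.2588,0.9659)  start (7,5)  tX=1.1591 tY=0.8593  stride 1/|dx|=3.8637 1/|dy|=1.0353
    cross y-line → (7,6), t=0.8593 (wall)
  → r_5 = 0.8593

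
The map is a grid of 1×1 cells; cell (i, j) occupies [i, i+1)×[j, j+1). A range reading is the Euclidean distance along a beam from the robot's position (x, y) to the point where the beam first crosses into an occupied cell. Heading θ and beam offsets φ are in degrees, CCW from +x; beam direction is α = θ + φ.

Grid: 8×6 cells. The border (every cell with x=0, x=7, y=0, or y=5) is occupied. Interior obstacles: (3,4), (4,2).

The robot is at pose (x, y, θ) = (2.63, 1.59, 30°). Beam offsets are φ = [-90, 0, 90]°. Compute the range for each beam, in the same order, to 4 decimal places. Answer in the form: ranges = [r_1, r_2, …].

ranges = [0.6813, 1.5819, 3.2600]

beam 1: φ=-90°, α=300°
  direction (0.5000, -0.8660); cell (2,1); t to first gridline: x 0.7400, y 0.6813 (then +2.0000 / +1.1547)
    (2,0) via y @ 0.6813  # hit
  → r_1 = 0.6813
beam 2: φ=0°, α=30°
  direction (0.8660, 0.5000); cell (2,1); t to first gridline: x 0.4272, y 0.8200 (then +1.1547 / +2.0000)
    (3,1) via x @ 0.4272
    (3,2) via y @ 0.8200
    (4,2) via x @ 1.5819  # hit
  → r_2 = 1.5819
beam 3: φ=90°, α=120°
  direction (-0.5000, 0.8660); cell (2,1); t to first gridline: x 1.2600, y 0.4734 (then +2.0000 / +1.1547)
    (2,2) via y @ 0.4734
    (1,2) via x @ 1.2600
    (1,3) via y @ 1.6281
    (1,4) via y @ 2.7828
    (0,4) via x @ 3.2600  # hit
  → r_3 = 3.2600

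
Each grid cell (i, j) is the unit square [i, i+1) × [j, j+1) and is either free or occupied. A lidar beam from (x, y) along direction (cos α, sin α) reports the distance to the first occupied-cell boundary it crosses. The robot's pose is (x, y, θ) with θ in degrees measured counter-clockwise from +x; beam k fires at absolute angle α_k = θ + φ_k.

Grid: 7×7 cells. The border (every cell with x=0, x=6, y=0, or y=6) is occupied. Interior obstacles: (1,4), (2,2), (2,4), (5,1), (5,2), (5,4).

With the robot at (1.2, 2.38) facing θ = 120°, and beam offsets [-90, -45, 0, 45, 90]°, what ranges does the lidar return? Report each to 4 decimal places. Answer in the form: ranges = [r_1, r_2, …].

ranges = [0.9238, 1.6771, 0.4000, 0.2071, 0.2309]

beam 1: φ=-90°, α=30°
  d=(0.8660,0.5000)  start (1,2)  tX=0.9238 tY=1.2400  stride 1/|dx|=1.1547 1/|dy|=2.0000
    cross x-line → (2,2), t=0.9238 (wall)
  → r_1 = 0.9238
beam 2: φ=-45°, α=75°
  d=(0.2588,0.9659)  start (1,2)  tX=3.0910 tY=0.6419  stride 1/|dx|=3.8637 1/|dy|=1.0353
    cross y-line → (1,3), t=0.6419
    cross y-line → (1,4), t=1.6771 (wall)
  → r_2 = 1.6771
beam 3: φ=0°, α=120°
  d=(-0.5000,0.8660)  start (1,2)  tX=0.4000 tY=0.7159  stride 1/|dx|=2.0000 1/|dy|=1.1547
    cross x-line → (0,2), t=0.4000 (wall)
  → r_3 = 0.4000
beam 4: φ=45°, α=165°
  d=(-0.9659,0.2588)  start (1,2)  tX=0.2071 tY=2.3955  stride 1/|dx|=1.0353 1/|dy|=3.8637
    cross x-line → (0,2), t=0.2071 (wall)
  → r_4 = 0.2071
beam 5: φ=90°, α=210°
  d=(-0.8660,-0.5000)  start (1,2)  tX=0.2309 tY=0.7600  stride 1/|dx|=1.1547 1/|dy|=2.0000
    cross x-line → (0,2), t=0.2309 (wall)
  → r_5 = 0.2309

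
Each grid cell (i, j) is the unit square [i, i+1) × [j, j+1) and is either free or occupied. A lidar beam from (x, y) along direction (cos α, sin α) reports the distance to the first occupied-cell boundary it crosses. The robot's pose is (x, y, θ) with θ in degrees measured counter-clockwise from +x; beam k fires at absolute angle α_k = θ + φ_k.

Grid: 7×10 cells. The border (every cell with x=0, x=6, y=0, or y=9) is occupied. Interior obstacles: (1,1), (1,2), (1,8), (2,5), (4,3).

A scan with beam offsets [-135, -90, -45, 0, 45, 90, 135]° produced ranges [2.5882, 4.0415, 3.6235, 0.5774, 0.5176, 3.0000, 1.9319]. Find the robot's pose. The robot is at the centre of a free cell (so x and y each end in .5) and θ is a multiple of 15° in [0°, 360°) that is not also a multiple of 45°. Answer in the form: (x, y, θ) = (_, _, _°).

(x, y, θ) = (3.5, 5.5, 150°)

The pose lattice has 35·16 = 560 candidates. Test each by forward raycasting.
  (2.5, 3.5, 105°): beam 1 = 4.0415 ≠ 2.5882 ✗
  (1.5, 3.5, 210°): beam 1 = 1.9319 ≠ 2.5882 ✗
  (3.5, 3.5, 120°): beam 1 = 0.5176 ≠ 2.5882 ✗
  (1.5, 5.5, 255°): beam 1 = 1.0000 ≠ 2.5882 ✗
  (2.5, 8.5, 345°): beam 1 = 0.5774 ≠ 2.5882 ✗
  …
  (3.5, 5.5, 150°): r_1=2.5882, r_2=4.0415, r_3=3.6235, r_4=0.5774, r_5=0.5176, r_6=3.0000, r_7=1.9319 — all match ✓
No second candidate reproduces the full scan.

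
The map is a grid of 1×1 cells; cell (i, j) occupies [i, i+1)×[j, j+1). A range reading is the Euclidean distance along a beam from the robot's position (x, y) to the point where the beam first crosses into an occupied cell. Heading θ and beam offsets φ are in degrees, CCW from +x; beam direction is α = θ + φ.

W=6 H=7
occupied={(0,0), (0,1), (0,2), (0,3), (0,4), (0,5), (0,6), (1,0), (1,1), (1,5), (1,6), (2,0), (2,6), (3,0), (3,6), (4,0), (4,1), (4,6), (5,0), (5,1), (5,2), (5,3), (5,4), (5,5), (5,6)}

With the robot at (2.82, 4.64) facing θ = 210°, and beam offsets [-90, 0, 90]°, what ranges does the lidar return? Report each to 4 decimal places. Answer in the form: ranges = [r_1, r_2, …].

ranges = [1.5704, 2.1016, 3.0484]

beam 1: φ=-90°, α=120°
  cosα=-0.5000 sinα=0.8660 | (2,4) | tMaxX 1.6400 tMaxY 0.4157 | tΔX 2.0000 tΔY 1.1547
    t=0.4157 [y] (2,5)
    t=1.5704 [y] (2,6) — stop
  → r_1 = 1.5704
beam 2: φ=0°, α=210°
  cosα=-0.8660 sinα=-0.5000 | (2,4) | tMaxX 0.9469 tMaxY 1.2800 | tΔX 1.1547 tΔY 2.0000
    t=0.9469 [x] (1,4)
    t=1.2800 [y] (1,3)
    t=2.1016 [x] (0,3) — stop
  → r_2 = 2.1016
beam 3: φ=90°, α=300°
  cosα=0.5000 sinα=-0.8660 | (2,4) | tMaxX 0.3600 tMaxY 0.7390 | tΔX 2.0000 tΔY 1.1547
    t=0.3600 [x] (3,4)
    t=0.7390 [y] (3,3)
    t=1.8937 [y] (3,2)
    t=2.3600 [x] (4,2)
    t=3.0484 [y] (4,1) — stop
  → r_3 = 3.0484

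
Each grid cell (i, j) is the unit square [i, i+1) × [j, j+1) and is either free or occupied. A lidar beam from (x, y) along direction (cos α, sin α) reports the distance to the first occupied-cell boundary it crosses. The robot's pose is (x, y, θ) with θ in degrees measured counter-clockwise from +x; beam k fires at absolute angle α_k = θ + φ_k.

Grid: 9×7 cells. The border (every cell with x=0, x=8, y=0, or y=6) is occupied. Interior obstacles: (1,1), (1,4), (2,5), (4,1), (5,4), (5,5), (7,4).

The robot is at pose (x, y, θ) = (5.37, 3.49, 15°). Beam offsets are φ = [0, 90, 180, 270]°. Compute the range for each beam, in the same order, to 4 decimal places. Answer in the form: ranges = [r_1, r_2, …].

beam 1: φ=0°, α=15°
  cosα=0.9659 sinα=0.2588 | (5,3) | tMaxX 0.6522 tMaxY 1.9705 | tΔX 1.0353 tΔY 3.8637
    t=0.6522 [x] (6,3)
    t=1.6875 [x] (7,3)
    t=1.9705 [y] (7,4) — stop
  → r_1 = 1.9705
beam 2: φ=90°, α=105°
  cosα=-0.2588 sinα=0.9659 | (5,3) | tMaxX 1.4296 tMaxY 0.5280 | tΔX 3.8637 tΔY 1.0353
    t=0.5280 [y] (5,4) — stop
  → r_2 = 0.5280
beam 3: φ=180°, α=195°
  cosα=-0.9659 sinα=-0.2588 | (5,3) | tMaxX 0.3831 tMaxY 1.8932 | tΔX 1.0353 tΔY 3.8637
    t=0.3831 [x] (4,3)
    t=1.4183 [x] (3,3)
    t=1.8932 [y] (3,2)
    t=2.4536 [x] (2,2)
    t=3.4889 [x] (1,2)
    t=4.5242 [x] (0,2) — stop
  → r_3 = 4.5242
beam 4: φ=270°, α=285°
  cosα=0.2588 sinα=-0.9659 | (5,3) | tMaxX 2.4341 tMaxY 0.5073 | tΔX 3.8637 tΔY 1.0353
    t=0.5073 [y] (5,2)
    t=1.5426 [y] (5,1)
    t=2.4341 [x] (6,1)
    t=2.5778 [y] (6,0) — stop
  → r_4 = 2.5778

ranges = [1.9705, 0.5280, 4.5242, 2.5778]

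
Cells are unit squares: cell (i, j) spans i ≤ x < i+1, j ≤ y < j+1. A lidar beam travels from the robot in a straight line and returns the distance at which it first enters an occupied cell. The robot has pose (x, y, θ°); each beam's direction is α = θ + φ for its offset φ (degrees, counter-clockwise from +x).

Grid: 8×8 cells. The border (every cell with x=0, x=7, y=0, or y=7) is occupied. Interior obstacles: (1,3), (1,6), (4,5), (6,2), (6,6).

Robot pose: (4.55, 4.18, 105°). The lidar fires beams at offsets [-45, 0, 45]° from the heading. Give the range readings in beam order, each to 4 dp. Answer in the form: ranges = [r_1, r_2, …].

ranges = [2.9000, 0.8489, 3.6400]

beam 1: φ=-45°, α=60°
  dir = (cos 60°, sin 60°) = (0.5000, 0.8660); from cell (4,4)
  next x-line at t=0.9000, next y-line at t=0.9469; Δt_x=2.0000, Δt_y=1.1547
    x: enter (5,4) at t=0.9000
    y: enter (5,5) at t=0.9469
    y: enter (5,6) at t=2.1016
    x: enter (6,6) at t=2.9000 ← occupied
  → r_1 = 2.9000
beam 2: φ=0°, α=105°
  dir = (cos 105°, sin 105°) = (-0.2588, 0.9659); from cell (4,4)
  next x-line at t=2.1250, next y-line at t=0.8489; Δt_x=3.8637, Δt_y=1.0353
    y: enter (4,5) at t=0.8489 ← occupied
  → r_2 = 0.8489
beam 3: φ=45°, α=150°
  dir = (cos 150°, sin 150°) = (-0.8660, 0.5000); from cell (4,4)
  next x-line at t=0.6351, next y-line at t=1.6400; Δt_x=1.1547, Δt_y=2.0000
    x: enter (3,4) at t=0.6351
    y: enter (3,5) at t=1.6400
    x: enter (2,5) at t=1.7898
    x: enter (1,5) at t=2.9445
    y: enter (1,6) at t=3.6400 ← occupied
  → r_3 = 3.6400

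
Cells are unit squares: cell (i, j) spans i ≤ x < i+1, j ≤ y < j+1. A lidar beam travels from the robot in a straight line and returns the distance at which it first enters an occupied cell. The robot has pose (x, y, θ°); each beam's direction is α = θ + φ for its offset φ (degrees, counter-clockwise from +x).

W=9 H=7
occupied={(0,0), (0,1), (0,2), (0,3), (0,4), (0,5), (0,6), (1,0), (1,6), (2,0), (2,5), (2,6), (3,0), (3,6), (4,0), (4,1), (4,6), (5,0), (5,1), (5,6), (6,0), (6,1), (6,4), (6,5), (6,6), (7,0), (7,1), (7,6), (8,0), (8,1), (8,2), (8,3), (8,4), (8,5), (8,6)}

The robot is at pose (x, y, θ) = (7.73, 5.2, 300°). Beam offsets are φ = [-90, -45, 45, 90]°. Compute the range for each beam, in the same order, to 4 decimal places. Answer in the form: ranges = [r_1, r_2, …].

ranges = [0.8429, 3.3129, 0.2795, 0.3118]

beam 1: φ=-90°, α=210°
  cosα=-0.8660 sinα=-0.5000 | (7,5) | tMaxX 0.8429 tMaxY 0.4000 | tΔX 1.1547 tΔY 2.0000
    t=0.4000 [y] (7,4)
    t=0.8429 [x] (6,4) — stop
  → r_1 = 0.8429
beam 2: φ=-45°, α=255°
  cosα=-0.2588 sinα=-0.9659 | (7,5) | tMaxX 2.8205 tMaxY 0.2071 | tΔX 3.8637 tΔY 1.0353
    t=0.2071 [y] (7,4)
    t=1.2423 [y] (7,3)
    t=2.2776 [y] (7,2)
    t=2.8205 [x] (6,2)
    t=3.3129 [y] (6,1) — stop
  → r_2 = 3.3129
beam 3: φ=45°, α=345°
  cosα=0.9659 sinα=-0.2588 | (7,5) | tMaxX 0.2795 tMaxY 0.7727 | tΔX 1.0353 tΔY 3.8637
    t=0.2795 [x] (8,5) — stop
  → r_3 = 0.2795
beam 4: φ=90°, α=30°
  cosα=0.8660 sinα=0.5000 | (7,5) | tMaxX 0.3118 tMaxY 1.6000 | tΔX 1.1547 tΔY 2.0000
    t=0.3118 [x] (8,5) — stop
  → r_4 = 0.3118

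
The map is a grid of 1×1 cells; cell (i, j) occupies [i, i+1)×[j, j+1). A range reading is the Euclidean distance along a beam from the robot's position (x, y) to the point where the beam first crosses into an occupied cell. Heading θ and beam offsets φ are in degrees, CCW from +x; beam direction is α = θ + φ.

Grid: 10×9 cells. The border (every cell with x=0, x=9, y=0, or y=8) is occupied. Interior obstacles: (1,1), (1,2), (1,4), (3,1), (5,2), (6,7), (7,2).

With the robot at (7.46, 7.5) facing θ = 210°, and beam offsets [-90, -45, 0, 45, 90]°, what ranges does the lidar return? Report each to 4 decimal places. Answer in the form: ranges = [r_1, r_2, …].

ranges = [0.5774, 0.4762, 0.5312, 5.6410, 3.0800]

beam 1: φ=-90°, α=120°
  direction (-0.5000, 0.8660); cell (7,7); t to first gridline: x 0.9200, y 0.5774 (then +2.0000 / +1.1547)
    (7,8) via y @ 0.5774  # hit
  → r_1 = 0.5774
beam 2: φ=-45°, α=165°
  direction (-0.9659, 0.2588); cell (7,7); t to first gridline: x 0.4762, y 1.9319 (then +1.0353 / +3.8637)
    (6,7) via x @ 0.4762  # hit
  → r_2 = 0.4762
beam 3: φ=0°, α=210°
  direction (-0.8660, -0.5000); cell (7,7); t to first gridline: x 0.5312, y 1.0000 (then +1.1547 / +2.0000)
    (6,7) via x @ 0.5312  # hit
  → r_3 = 0.5312
beam 4: φ=45°, α=255°
  direction (-0.2588, -0.9659); cell (7,7); t to first gridline: x 1.7773, y 0.5176 (then +3.8637 / +1.0353)
    (7,6) via y @ 0.5176
    (7,5) via y @ 1.5529
    (6,5) via x @ 1.7773
    (6,4) via y @ 2.5882
    (6,3) via y @ 3.6235
    (6,2) via y @ 4.6587
    (5,2) via x @ 5.6410  # hit
  → r_4 = 5.6410
beam 5: φ=90°, α=300°
  direction (0.5000, -0.8660); cell (7,7); t to first gridline: x 1.0800, y 0.5774 (then +2.0000 / +1.1547)
    (7,6) via y @ 0.5774
    (8,6) via x @ 1.0800
    (8,5) via y @ 1.7321
    (8,4) via y @ 2.8868
    (9,4) via x @ 3.0800  # hit
  → r_5 = 3.0800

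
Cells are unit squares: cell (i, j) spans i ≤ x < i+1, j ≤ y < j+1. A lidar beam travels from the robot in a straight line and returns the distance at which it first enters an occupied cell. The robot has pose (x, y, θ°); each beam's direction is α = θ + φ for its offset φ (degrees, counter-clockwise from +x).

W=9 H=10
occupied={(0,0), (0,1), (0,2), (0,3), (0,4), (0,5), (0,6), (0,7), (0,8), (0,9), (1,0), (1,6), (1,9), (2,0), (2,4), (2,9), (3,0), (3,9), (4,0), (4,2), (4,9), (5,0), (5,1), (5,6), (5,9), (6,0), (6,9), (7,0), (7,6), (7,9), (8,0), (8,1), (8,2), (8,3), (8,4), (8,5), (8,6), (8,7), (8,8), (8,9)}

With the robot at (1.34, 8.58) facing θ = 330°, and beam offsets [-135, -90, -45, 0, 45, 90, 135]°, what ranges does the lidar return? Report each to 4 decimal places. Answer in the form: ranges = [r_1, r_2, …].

beam 1: φ=-135°, α=195°
  direction (-0.9659, -0.2588); cell (1,8); t to first gridline: x 0.3520, y 2.2409 (then +1.0353 / +3.8637)
    (0,8) via x @ 0.3520  # hit
  → r_1 = 0.3520
beam 2: φ=-90°, α=240°
  direction (-0.5000, -0.8660); cell (1,8); t to first gridline: x 0.6800, y 0.6697 (then +2.0000 / +1.1547)
    (1,7) via y @ 0.6697
    (0,7) via x @ 0.6800  # hit
  → r_2 = 0.6800
beam 3: φ=-45°, α=285°
  direction (0.2588, -0.9659); cell (1,8); t to first gridline: x 2.5500, y 0.6005 (then +3.8637 / +1.0353)
    (1,7) via y @ 0.6005
    (1,6) via y @ 1.6357  # hit
  → r_3 = 1.6357
beam 4: φ=0°, α=330°
  direction (0.8660, -0.5000); cell (1,8); t to first gridline: x 0.7621, y 1.1600 (then +1.1547 / +2.0000)
    (2,8) via x @ 0.7621
    (2,7) via y @ 1.1600
    (3,7) via x @ 1.9168
    (4,7) via x @ 3.0715
    (4,6) via y @ 3.1600
    (5,6) via x @ 4.2262  # hit
  → r_4 = 4.2262
beam 5: φ=45°, α=15°
  direction (0.9659, 0.2588); cell (1,8); t to first gridline: x 0.6833, y 1.6228 (then +1.0353 / +3.8637)
    (2,8) via x @ 0.6833
    (2,9) via y @ 1.6228  # hit
  → r_5 = 1.6228
beam 6: φ=90°, α=60°
  direction (0.5000, 0.8660); cell (1,8); t to first gridline: x 1.3200, y 0.4850 (then +2.0000 / +1.1547)
    (1,9) via y @ 0.4850  # hit
  → r_6 = 0.4850
beam 7: φ=135°, α=105°
  direction (-0.2588, 0.9659); cell (1,8); t to first gridline: x 1.3137, y 0.4348 (then +3.8637 / +1.0353)
    (1,9) via y @ 0.4348  # hit
  → r_7 = 0.4348

ranges = [0.3520, 0.6800, 1.6357, 4.2262, 1.6228, 0.4850, 0.4348]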